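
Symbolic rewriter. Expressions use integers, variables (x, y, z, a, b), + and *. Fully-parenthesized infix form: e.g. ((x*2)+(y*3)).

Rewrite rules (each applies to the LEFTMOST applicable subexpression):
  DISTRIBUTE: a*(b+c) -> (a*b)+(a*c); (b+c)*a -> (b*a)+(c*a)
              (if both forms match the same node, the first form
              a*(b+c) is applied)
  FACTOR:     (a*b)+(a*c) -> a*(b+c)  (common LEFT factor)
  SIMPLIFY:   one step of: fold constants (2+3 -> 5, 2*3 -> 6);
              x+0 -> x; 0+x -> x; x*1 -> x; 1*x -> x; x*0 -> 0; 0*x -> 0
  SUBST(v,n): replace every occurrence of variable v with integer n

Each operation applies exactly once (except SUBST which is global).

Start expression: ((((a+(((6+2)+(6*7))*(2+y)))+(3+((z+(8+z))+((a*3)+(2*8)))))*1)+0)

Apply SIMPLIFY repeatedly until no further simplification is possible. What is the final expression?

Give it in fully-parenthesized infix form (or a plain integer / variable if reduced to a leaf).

Answer: ((a+(50*(2+y)))+(3+((z+(8+z))+((a*3)+16))))

Derivation:
Start: ((((a+(((6+2)+(6*7))*(2+y)))+(3+((z+(8+z))+((a*3)+(2*8)))))*1)+0)
Step 1: at root: ((((a+(((6+2)+(6*7))*(2+y)))+(3+((z+(8+z))+((a*3)+(2*8)))))*1)+0) -> (((a+(((6+2)+(6*7))*(2+y)))+(3+((z+(8+z))+((a*3)+(2*8)))))*1); overall: ((((a+(((6+2)+(6*7))*(2+y)))+(3+((z+(8+z))+((a*3)+(2*8)))))*1)+0) -> (((a+(((6+2)+(6*7))*(2+y)))+(3+((z+(8+z))+((a*3)+(2*8)))))*1)
Step 2: at root: (((a+(((6+2)+(6*7))*(2+y)))+(3+((z+(8+z))+((a*3)+(2*8)))))*1) -> ((a+(((6+2)+(6*7))*(2+y)))+(3+((z+(8+z))+((a*3)+(2*8))))); overall: (((a+(((6+2)+(6*7))*(2+y)))+(3+((z+(8+z))+((a*3)+(2*8)))))*1) -> ((a+(((6+2)+(6*7))*(2+y)))+(3+((z+(8+z))+((a*3)+(2*8)))))
Step 3: at LRLL: (6+2) -> 8; overall: ((a+(((6+2)+(6*7))*(2+y)))+(3+((z+(8+z))+((a*3)+(2*8))))) -> ((a+((8+(6*7))*(2+y)))+(3+((z+(8+z))+((a*3)+(2*8)))))
Step 4: at LRLR: (6*7) -> 42; overall: ((a+((8+(6*7))*(2+y)))+(3+((z+(8+z))+((a*3)+(2*8))))) -> ((a+((8+42)*(2+y)))+(3+((z+(8+z))+((a*3)+(2*8)))))
Step 5: at LRL: (8+42) -> 50; overall: ((a+((8+42)*(2+y)))+(3+((z+(8+z))+((a*3)+(2*8))))) -> ((a+(50*(2+y)))+(3+((z+(8+z))+((a*3)+(2*8)))))
Step 6: at RRRR: (2*8) -> 16; overall: ((a+(50*(2+y)))+(3+((z+(8+z))+((a*3)+(2*8))))) -> ((a+(50*(2+y)))+(3+((z+(8+z))+((a*3)+16))))
Fixed point: ((a+(50*(2+y)))+(3+((z+(8+z))+((a*3)+16))))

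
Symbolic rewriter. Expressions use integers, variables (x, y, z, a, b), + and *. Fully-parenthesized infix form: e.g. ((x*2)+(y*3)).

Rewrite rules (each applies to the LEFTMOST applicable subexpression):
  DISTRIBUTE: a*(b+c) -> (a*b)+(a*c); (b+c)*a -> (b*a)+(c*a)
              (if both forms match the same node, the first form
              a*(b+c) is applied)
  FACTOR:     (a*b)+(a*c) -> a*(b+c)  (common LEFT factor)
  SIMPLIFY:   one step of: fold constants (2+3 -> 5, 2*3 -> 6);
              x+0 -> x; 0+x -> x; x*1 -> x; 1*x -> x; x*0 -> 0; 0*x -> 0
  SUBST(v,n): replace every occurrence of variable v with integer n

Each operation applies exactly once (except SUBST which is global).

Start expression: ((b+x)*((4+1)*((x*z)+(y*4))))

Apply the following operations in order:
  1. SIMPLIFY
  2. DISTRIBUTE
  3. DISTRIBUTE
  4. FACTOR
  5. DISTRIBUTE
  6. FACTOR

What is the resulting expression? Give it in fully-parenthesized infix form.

Start: ((b+x)*((4+1)*((x*z)+(y*4))))
Apply SIMPLIFY at RL (target: (4+1)): ((b+x)*((4+1)*((x*z)+(y*4)))) -> ((b+x)*(5*((x*z)+(y*4))))
Apply DISTRIBUTE at root (target: ((b+x)*(5*((x*z)+(y*4))))): ((b+x)*(5*((x*z)+(y*4)))) -> ((b*(5*((x*z)+(y*4))))+(x*(5*((x*z)+(y*4)))))
Apply DISTRIBUTE at LR (target: (5*((x*z)+(y*4)))): ((b*(5*((x*z)+(y*4))))+(x*(5*((x*z)+(y*4))))) -> ((b*((5*(x*z))+(5*(y*4))))+(x*(5*((x*z)+(y*4)))))
Apply FACTOR at LR (target: ((5*(x*z))+(5*(y*4)))): ((b*((5*(x*z))+(5*(y*4))))+(x*(5*((x*z)+(y*4))))) -> ((b*(5*((x*z)+(y*4))))+(x*(5*((x*z)+(y*4)))))
Apply DISTRIBUTE at LR (target: (5*((x*z)+(y*4)))): ((b*(5*((x*z)+(y*4))))+(x*(5*((x*z)+(y*4))))) -> ((b*((5*(x*z))+(5*(y*4))))+(x*(5*((x*z)+(y*4)))))
Apply FACTOR at LR (target: ((5*(x*z))+(5*(y*4)))): ((b*((5*(x*z))+(5*(y*4))))+(x*(5*((x*z)+(y*4))))) -> ((b*(5*((x*z)+(y*4))))+(x*(5*((x*z)+(y*4)))))

Answer: ((b*(5*((x*z)+(y*4))))+(x*(5*((x*z)+(y*4)))))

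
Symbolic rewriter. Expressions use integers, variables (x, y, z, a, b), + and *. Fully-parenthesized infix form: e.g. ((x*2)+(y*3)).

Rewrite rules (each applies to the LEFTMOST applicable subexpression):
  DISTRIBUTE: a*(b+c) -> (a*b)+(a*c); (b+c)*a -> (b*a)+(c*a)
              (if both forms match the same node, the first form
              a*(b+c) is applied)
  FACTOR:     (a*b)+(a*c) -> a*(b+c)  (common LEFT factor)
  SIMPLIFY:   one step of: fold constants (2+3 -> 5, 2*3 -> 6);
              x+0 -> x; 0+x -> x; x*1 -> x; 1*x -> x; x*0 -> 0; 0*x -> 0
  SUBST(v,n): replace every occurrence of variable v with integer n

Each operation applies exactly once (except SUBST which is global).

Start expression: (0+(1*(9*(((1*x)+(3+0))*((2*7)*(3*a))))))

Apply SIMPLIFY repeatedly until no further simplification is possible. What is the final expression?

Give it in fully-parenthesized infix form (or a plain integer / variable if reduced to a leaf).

Answer: (9*((x+3)*(14*(3*a))))

Derivation:
Start: (0+(1*(9*(((1*x)+(3+0))*((2*7)*(3*a))))))
Step 1: at root: (0+(1*(9*(((1*x)+(3+0))*((2*7)*(3*a)))))) -> (1*(9*(((1*x)+(3+0))*((2*7)*(3*a))))); overall: (0+(1*(9*(((1*x)+(3+0))*((2*7)*(3*a)))))) -> (1*(9*(((1*x)+(3+0))*((2*7)*(3*a)))))
Step 2: at root: (1*(9*(((1*x)+(3+0))*((2*7)*(3*a))))) -> (9*(((1*x)+(3+0))*((2*7)*(3*a)))); overall: (1*(9*(((1*x)+(3+0))*((2*7)*(3*a))))) -> (9*(((1*x)+(3+0))*((2*7)*(3*a))))
Step 3: at RLL: (1*x) -> x; overall: (9*(((1*x)+(3+0))*((2*7)*(3*a)))) -> (9*((x+(3+0))*((2*7)*(3*a))))
Step 4: at RLR: (3+0) -> 3; overall: (9*((x+(3+0))*((2*7)*(3*a)))) -> (9*((x+3)*((2*7)*(3*a))))
Step 5: at RRL: (2*7) -> 14; overall: (9*((x+3)*((2*7)*(3*a)))) -> (9*((x+3)*(14*(3*a))))
Fixed point: (9*((x+3)*(14*(3*a))))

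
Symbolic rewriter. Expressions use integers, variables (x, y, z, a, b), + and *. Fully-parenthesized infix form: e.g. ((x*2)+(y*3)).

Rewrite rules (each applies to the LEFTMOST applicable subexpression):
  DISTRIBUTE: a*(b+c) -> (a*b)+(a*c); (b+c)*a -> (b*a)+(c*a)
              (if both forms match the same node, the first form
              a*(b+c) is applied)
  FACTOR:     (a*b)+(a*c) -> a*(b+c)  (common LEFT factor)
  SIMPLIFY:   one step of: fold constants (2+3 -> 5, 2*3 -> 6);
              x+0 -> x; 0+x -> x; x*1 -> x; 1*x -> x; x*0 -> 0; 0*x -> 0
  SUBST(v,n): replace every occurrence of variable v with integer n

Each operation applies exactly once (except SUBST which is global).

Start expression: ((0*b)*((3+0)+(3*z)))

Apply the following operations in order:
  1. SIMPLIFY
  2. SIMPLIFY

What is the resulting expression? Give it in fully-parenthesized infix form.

Answer: 0

Derivation:
Start: ((0*b)*((3+0)+(3*z)))
Apply SIMPLIFY at L (target: (0*b)): ((0*b)*((3+0)+(3*z))) -> (0*((3+0)+(3*z)))
Apply SIMPLIFY at root (target: (0*((3+0)+(3*z)))): (0*((3+0)+(3*z))) -> 0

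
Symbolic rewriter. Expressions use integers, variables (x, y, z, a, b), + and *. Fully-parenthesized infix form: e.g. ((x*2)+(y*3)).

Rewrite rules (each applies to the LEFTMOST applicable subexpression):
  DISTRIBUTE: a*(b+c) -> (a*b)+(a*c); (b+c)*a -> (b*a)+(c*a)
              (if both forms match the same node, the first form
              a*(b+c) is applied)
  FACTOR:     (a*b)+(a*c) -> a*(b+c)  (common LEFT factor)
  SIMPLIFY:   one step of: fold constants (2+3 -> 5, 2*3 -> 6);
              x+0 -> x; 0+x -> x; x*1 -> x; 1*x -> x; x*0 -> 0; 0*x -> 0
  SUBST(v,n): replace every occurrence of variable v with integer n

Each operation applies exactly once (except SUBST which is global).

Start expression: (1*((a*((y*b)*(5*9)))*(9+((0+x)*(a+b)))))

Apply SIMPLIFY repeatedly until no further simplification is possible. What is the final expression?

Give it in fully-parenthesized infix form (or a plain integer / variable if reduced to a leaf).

Start: (1*((a*((y*b)*(5*9)))*(9+((0+x)*(a+b)))))
Step 1: at root: (1*((a*((y*b)*(5*9)))*(9+((0+x)*(a+b))))) -> ((a*((y*b)*(5*9)))*(9+((0+x)*(a+b)))); overall: (1*((a*((y*b)*(5*9)))*(9+((0+x)*(a+b))))) -> ((a*((y*b)*(5*9)))*(9+((0+x)*(a+b))))
Step 2: at LRR: (5*9) -> 45; overall: ((a*((y*b)*(5*9)))*(9+((0+x)*(a+b)))) -> ((a*((y*b)*45))*(9+((0+x)*(a+b))))
Step 3: at RRL: (0+x) -> x; overall: ((a*((y*b)*45))*(9+((0+x)*(a+b)))) -> ((a*((y*b)*45))*(9+(x*(a+b))))
Fixed point: ((a*((y*b)*45))*(9+(x*(a+b))))

Answer: ((a*((y*b)*45))*(9+(x*(a+b))))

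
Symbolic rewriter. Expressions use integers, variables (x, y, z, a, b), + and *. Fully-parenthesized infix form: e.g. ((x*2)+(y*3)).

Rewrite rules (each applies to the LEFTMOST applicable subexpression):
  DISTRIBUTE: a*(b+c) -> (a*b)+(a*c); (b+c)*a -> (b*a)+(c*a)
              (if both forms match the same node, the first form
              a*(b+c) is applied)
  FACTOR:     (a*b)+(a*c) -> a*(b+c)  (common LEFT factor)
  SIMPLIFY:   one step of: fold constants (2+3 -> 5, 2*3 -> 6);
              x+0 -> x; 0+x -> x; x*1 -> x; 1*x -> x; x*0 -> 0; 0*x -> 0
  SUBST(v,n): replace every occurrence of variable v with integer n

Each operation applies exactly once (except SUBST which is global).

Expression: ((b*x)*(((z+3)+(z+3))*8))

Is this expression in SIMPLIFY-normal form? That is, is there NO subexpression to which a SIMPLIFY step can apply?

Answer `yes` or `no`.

Answer: yes

Derivation:
Expression: ((b*x)*(((z+3)+(z+3))*8))
Scanning for simplifiable subexpressions (pre-order)...
  at root: ((b*x)*(((z+3)+(z+3))*8)) (not simplifiable)
  at L: (b*x) (not simplifiable)
  at R: (((z+3)+(z+3))*8) (not simplifiable)
  at RL: ((z+3)+(z+3)) (not simplifiable)
  at RLL: (z+3) (not simplifiable)
  at RLR: (z+3) (not simplifiable)
Result: no simplifiable subexpression found -> normal form.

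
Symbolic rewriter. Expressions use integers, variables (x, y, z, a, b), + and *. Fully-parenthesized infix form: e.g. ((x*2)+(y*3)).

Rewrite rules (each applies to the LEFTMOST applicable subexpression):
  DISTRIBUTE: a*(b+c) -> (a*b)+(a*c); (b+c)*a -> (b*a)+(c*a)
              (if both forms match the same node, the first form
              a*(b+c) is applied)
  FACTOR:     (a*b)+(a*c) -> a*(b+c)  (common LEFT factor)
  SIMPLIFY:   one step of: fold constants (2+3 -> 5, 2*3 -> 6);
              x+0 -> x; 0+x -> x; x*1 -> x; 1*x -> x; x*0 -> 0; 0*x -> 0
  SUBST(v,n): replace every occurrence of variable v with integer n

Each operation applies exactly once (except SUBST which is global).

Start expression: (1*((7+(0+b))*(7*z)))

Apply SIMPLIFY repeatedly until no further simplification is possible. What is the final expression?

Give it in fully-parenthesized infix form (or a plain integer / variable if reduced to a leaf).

Answer: ((7+b)*(7*z))

Derivation:
Start: (1*((7+(0+b))*(7*z)))
Step 1: at root: (1*((7+(0+b))*(7*z))) -> ((7+(0+b))*(7*z)); overall: (1*((7+(0+b))*(7*z))) -> ((7+(0+b))*(7*z))
Step 2: at LR: (0+b) -> b; overall: ((7+(0+b))*(7*z)) -> ((7+b)*(7*z))
Fixed point: ((7+b)*(7*z))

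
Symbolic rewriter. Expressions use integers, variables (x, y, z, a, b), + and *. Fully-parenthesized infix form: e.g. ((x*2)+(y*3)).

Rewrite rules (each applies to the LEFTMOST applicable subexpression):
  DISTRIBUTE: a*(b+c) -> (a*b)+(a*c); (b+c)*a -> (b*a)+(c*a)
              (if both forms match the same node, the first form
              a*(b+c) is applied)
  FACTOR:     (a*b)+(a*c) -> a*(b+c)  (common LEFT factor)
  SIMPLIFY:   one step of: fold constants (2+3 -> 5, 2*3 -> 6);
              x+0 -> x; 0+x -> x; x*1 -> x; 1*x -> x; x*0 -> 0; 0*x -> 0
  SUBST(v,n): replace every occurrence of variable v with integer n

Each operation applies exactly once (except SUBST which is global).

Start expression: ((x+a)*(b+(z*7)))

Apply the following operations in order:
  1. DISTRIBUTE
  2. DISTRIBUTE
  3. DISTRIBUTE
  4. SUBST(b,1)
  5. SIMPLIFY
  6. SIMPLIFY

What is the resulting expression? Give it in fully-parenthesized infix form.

Answer: ((x+a)+((x*(z*7))+(a*(z*7))))

Derivation:
Start: ((x+a)*(b+(z*7)))
Apply DISTRIBUTE at root (target: ((x+a)*(b+(z*7)))): ((x+a)*(b+(z*7))) -> (((x+a)*b)+((x+a)*(z*7)))
Apply DISTRIBUTE at L (target: ((x+a)*b)): (((x+a)*b)+((x+a)*(z*7))) -> (((x*b)+(a*b))+((x+a)*(z*7)))
Apply DISTRIBUTE at R (target: ((x+a)*(z*7))): (((x*b)+(a*b))+((x+a)*(z*7))) -> (((x*b)+(a*b))+((x*(z*7))+(a*(z*7))))
Apply SUBST(b,1): (((x*b)+(a*b))+((x*(z*7))+(a*(z*7)))) -> (((x*1)+(a*1))+((x*(z*7))+(a*(z*7))))
Apply SIMPLIFY at LL (target: (x*1)): (((x*1)+(a*1))+((x*(z*7))+(a*(z*7)))) -> ((x+(a*1))+((x*(z*7))+(a*(z*7))))
Apply SIMPLIFY at LR (target: (a*1)): ((x+(a*1))+((x*(z*7))+(a*(z*7)))) -> ((x+a)+((x*(z*7))+(a*(z*7))))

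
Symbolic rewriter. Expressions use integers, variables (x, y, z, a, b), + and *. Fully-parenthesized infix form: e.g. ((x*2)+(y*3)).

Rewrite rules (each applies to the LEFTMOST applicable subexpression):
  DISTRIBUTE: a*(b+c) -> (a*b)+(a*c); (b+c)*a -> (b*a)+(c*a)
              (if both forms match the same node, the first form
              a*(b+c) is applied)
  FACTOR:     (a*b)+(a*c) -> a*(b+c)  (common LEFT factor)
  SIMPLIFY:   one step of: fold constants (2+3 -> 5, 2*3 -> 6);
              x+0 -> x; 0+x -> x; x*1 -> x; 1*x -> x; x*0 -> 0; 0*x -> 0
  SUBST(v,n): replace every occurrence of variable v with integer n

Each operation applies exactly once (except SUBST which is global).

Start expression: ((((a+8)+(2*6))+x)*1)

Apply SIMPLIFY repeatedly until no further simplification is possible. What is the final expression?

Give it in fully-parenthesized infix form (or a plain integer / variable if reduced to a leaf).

Answer: (((a+8)+12)+x)

Derivation:
Start: ((((a+8)+(2*6))+x)*1)
Step 1: at root: ((((a+8)+(2*6))+x)*1) -> (((a+8)+(2*6))+x); overall: ((((a+8)+(2*6))+x)*1) -> (((a+8)+(2*6))+x)
Step 2: at LR: (2*6) -> 12; overall: (((a+8)+(2*6))+x) -> (((a+8)+12)+x)
Fixed point: (((a+8)+12)+x)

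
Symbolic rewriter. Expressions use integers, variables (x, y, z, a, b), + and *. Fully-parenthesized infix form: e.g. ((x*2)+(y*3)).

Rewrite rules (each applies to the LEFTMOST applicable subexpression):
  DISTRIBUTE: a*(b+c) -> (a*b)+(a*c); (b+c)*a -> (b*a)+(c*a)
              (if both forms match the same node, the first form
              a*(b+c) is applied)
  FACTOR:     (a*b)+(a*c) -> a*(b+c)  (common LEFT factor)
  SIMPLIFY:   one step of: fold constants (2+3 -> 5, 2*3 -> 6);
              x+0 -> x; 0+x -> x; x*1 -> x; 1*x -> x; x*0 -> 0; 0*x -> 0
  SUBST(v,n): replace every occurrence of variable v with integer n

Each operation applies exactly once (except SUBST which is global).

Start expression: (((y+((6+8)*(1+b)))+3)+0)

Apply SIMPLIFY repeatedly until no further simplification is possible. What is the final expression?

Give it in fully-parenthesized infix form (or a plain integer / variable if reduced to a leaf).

Answer: ((y+(14*(1+b)))+3)

Derivation:
Start: (((y+((6+8)*(1+b)))+3)+0)
Step 1: at root: (((y+((6+8)*(1+b)))+3)+0) -> ((y+((6+8)*(1+b)))+3); overall: (((y+((6+8)*(1+b)))+3)+0) -> ((y+((6+8)*(1+b)))+3)
Step 2: at LRL: (6+8) -> 14; overall: ((y+((6+8)*(1+b)))+3) -> ((y+(14*(1+b)))+3)
Fixed point: ((y+(14*(1+b)))+3)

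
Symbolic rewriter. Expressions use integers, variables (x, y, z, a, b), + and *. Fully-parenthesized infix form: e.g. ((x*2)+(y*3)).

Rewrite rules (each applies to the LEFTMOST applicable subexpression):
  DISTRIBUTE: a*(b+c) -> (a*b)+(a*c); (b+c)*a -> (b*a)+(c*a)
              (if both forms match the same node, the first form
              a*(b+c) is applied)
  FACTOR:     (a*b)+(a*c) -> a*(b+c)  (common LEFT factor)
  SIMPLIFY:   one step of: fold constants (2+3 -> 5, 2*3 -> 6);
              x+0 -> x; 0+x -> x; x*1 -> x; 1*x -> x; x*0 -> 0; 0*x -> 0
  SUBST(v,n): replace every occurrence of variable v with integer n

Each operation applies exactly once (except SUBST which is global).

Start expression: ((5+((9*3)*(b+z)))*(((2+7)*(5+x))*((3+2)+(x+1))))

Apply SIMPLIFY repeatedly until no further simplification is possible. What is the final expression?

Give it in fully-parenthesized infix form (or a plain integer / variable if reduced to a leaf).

Start: ((5+((9*3)*(b+z)))*(((2+7)*(5+x))*((3+2)+(x+1))))
Step 1: at LRL: (9*3) -> 27; overall: ((5+((9*3)*(b+z)))*(((2+7)*(5+x))*((3+2)+(x+1)))) -> ((5+(27*(b+z)))*(((2+7)*(5+x))*((3+2)+(x+1))))
Step 2: at RLL: (2+7) -> 9; overall: ((5+(27*(b+z)))*(((2+7)*(5+x))*((3+2)+(x+1)))) -> ((5+(27*(b+z)))*((9*(5+x))*((3+2)+(x+1))))
Step 3: at RRL: (3+2) -> 5; overall: ((5+(27*(b+z)))*((9*(5+x))*((3+2)+(x+1)))) -> ((5+(27*(b+z)))*((9*(5+x))*(5+(x+1))))
Fixed point: ((5+(27*(b+z)))*((9*(5+x))*(5+(x+1))))

Answer: ((5+(27*(b+z)))*((9*(5+x))*(5+(x+1))))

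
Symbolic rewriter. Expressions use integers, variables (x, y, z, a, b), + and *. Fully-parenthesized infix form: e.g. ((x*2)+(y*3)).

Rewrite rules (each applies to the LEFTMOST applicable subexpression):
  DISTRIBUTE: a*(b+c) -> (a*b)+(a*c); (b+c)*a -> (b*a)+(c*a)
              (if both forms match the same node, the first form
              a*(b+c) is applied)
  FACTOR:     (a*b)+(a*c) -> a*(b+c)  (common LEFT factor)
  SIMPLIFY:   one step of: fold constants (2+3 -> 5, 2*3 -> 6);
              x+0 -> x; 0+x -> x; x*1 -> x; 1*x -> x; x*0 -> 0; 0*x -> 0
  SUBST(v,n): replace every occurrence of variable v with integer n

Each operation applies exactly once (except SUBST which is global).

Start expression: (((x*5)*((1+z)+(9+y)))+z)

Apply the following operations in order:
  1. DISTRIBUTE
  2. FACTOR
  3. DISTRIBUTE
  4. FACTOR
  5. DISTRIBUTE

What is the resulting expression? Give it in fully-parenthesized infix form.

Start: (((x*5)*((1+z)+(9+y)))+z)
Apply DISTRIBUTE at L (target: ((x*5)*((1+z)+(9+y)))): (((x*5)*((1+z)+(9+y)))+z) -> ((((x*5)*(1+z))+((x*5)*(9+y)))+z)
Apply FACTOR at L (target: (((x*5)*(1+z))+((x*5)*(9+y)))): ((((x*5)*(1+z))+((x*5)*(9+y)))+z) -> (((x*5)*((1+z)+(9+y)))+z)
Apply DISTRIBUTE at L (target: ((x*5)*((1+z)+(9+y)))): (((x*5)*((1+z)+(9+y)))+z) -> ((((x*5)*(1+z))+((x*5)*(9+y)))+z)
Apply FACTOR at L (target: (((x*5)*(1+z))+((x*5)*(9+y)))): ((((x*5)*(1+z))+((x*5)*(9+y)))+z) -> (((x*5)*((1+z)+(9+y)))+z)
Apply DISTRIBUTE at L (target: ((x*5)*((1+z)+(9+y)))): (((x*5)*((1+z)+(9+y)))+z) -> ((((x*5)*(1+z))+((x*5)*(9+y)))+z)

Answer: ((((x*5)*(1+z))+((x*5)*(9+y)))+z)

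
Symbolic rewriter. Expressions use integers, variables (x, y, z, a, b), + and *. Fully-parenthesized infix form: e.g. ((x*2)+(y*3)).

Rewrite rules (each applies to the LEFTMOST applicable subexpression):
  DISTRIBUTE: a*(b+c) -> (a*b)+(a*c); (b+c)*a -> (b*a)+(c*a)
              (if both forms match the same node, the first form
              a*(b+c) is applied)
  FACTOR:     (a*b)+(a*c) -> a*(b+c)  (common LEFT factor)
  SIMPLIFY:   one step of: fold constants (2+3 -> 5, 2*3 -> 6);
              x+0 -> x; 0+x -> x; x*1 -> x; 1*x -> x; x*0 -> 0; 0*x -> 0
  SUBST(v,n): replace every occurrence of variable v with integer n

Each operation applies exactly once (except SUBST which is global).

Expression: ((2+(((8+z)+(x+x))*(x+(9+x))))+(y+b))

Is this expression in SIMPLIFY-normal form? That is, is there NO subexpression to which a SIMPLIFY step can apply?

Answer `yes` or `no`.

Expression: ((2+(((8+z)+(x+x))*(x+(9+x))))+(y+b))
Scanning for simplifiable subexpressions (pre-order)...
  at root: ((2+(((8+z)+(x+x))*(x+(9+x))))+(y+b)) (not simplifiable)
  at L: (2+(((8+z)+(x+x))*(x+(9+x)))) (not simplifiable)
  at LR: (((8+z)+(x+x))*(x+(9+x))) (not simplifiable)
  at LRL: ((8+z)+(x+x)) (not simplifiable)
  at LRLL: (8+z) (not simplifiable)
  at LRLR: (x+x) (not simplifiable)
  at LRR: (x+(9+x)) (not simplifiable)
  at LRRR: (9+x) (not simplifiable)
  at R: (y+b) (not simplifiable)
Result: no simplifiable subexpression found -> normal form.

Answer: yes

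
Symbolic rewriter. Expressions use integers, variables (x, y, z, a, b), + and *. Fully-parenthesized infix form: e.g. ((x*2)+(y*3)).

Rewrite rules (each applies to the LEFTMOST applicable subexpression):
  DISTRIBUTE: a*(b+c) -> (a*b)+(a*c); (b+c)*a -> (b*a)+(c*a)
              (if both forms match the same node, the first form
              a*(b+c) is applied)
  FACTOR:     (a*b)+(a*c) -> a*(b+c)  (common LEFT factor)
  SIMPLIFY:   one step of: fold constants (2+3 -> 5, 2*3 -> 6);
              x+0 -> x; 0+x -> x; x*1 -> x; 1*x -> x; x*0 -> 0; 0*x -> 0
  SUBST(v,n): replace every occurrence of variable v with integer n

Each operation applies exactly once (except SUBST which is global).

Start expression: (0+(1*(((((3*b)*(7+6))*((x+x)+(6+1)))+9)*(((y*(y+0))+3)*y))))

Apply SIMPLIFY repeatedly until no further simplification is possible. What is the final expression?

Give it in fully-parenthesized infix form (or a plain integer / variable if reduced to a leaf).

Start: (0+(1*(((((3*b)*(7+6))*((x+x)+(6+1)))+9)*(((y*(y+0))+3)*y))))
Step 1: at root: (0+(1*(((((3*b)*(7+6))*((x+x)+(6+1)))+9)*(((y*(y+0))+3)*y)))) -> (1*(((((3*b)*(7+6))*((x+x)+(6+1)))+9)*(((y*(y+0))+3)*y))); overall: (0+(1*(((((3*b)*(7+6))*((x+x)+(6+1)))+9)*(((y*(y+0))+3)*y)))) -> (1*(((((3*b)*(7+6))*((x+x)+(6+1)))+9)*(((y*(y+0))+3)*y)))
Step 2: at root: (1*(((((3*b)*(7+6))*((x+x)+(6+1)))+9)*(((y*(y+0))+3)*y))) -> (((((3*b)*(7+6))*((x+x)+(6+1)))+9)*(((y*(y+0))+3)*y)); overall: (1*(((((3*b)*(7+6))*((x+x)+(6+1)))+9)*(((y*(y+0))+3)*y))) -> (((((3*b)*(7+6))*((x+x)+(6+1)))+9)*(((y*(y+0))+3)*y))
Step 3: at LLLR: (7+6) -> 13; overall: (((((3*b)*(7+6))*((x+x)+(6+1)))+9)*(((y*(y+0))+3)*y)) -> (((((3*b)*13)*((x+x)+(6+1)))+9)*(((y*(y+0))+3)*y))
Step 4: at LLRR: (6+1) -> 7; overall: (((((3*b)*13)*((x+x)+(6+1)))+9)*(((y*(y+0))+3)*y)) -> (((((3*b)*13)*((x+x)+7))+9)*(((y*(y+0))+3)*y))
Step 5: at RLLR: (y+0) -> y; overall: (((((3*b)*13)*((x+x)+7))+9)*(((y*(y+0))+3)*y)) -> (((((3*b)*13)*((x+x)+7))+9)*(((y*y)+3)*y))
Fixed point: (((((3*b)*13)*((x+x)+7))+9)*(((y*y)+3)*y))

Answer: (((((3*b)*13)*((x+x)+7))+9)*(((y*y)+3)*y))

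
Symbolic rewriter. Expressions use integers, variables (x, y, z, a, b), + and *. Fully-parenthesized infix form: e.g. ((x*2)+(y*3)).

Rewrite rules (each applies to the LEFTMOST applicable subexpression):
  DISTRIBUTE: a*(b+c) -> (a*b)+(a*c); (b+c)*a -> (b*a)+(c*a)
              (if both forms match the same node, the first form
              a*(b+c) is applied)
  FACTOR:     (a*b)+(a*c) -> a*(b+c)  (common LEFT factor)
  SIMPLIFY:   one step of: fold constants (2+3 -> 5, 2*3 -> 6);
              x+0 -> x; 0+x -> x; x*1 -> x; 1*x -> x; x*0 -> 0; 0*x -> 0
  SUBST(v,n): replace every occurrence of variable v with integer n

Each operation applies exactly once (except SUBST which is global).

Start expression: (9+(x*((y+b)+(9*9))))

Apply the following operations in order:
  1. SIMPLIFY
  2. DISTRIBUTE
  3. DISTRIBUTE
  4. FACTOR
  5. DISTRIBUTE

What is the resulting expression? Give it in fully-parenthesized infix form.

Start: (9+(x*((y+b)+(9*9))))
Apply SIMPLIFY at RRR (target: (9*9)): (9+(x*((y+b)+(9*9)))) -> (9+(x*((y+b)+81)))
Apply DISTRIBUTE at R (target: (x*((y+b)+81))): (9+(x*((y+b)+81))) -> (9+((x*(y+b))+(x*81)))
Apply DISTRIBUTE at RL (target: (x*(y+b))): (9+((x*(y+b))+(x*81))) -> (9+(((x*y)+(x*b))+(x*81)))
Apply FACTOR at RL (target: ((x*y)+(x*b))): (9+(((x*y)+(x*b))+(x*81))) -> (9+((x*(y+b))+(x*81)))
Apply DISTRIBUTE at RL (target: (x*(y+b))): (9+((x*(y+b))+(x*81))) -> (9+(((x*y)+(x*b))+(x*81)))

Answer: (9+(((x*y)+(x*b))+(x*81)))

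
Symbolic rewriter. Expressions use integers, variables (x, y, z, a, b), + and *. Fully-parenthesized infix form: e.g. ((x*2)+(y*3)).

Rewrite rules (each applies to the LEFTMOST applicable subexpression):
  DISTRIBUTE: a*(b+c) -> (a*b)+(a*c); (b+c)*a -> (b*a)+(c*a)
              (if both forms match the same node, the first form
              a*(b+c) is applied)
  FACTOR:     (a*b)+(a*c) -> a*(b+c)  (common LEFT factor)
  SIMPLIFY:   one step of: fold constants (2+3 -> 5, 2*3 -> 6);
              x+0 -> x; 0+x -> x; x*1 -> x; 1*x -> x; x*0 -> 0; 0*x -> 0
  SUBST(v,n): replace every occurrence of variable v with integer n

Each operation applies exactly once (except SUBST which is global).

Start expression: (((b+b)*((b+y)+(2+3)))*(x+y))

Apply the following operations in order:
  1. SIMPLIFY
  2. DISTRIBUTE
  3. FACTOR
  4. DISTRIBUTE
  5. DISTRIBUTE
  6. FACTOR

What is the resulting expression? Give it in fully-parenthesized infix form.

Answer: ((((b+b)*((b+y)+5))*x)+(((b+b)*((b+y)+5))*y))

Derivation:
Start: (((b+b)*((b+y)+(2+3)))*(x+y))
Apply SIMPLIFY at LRR (target: (2+3)): (((b+b)*((b+y)+(2+3)))*(x+y)) -> (((b+b)*((b+y)+5))*(x+y))
Apply DISTRIBUTE at root (target: (((b+b)*((b+y)+5))*(x+y))): (((b+b)*((b+y)+5))*(x+y)) -> ((((b+b)*((b+y)+5))*x)+(((b+b)*((b+y)+5))*y))
Apply FACTOR at root (target: ((((b+b)*((b+y)+5))*x)+(((b+b)*((b+y)+5))*y))): ((((b+b)*((b+y)+5))*x)+(((b+b)*((b+y)+5))*y)) -> (((b+b)*((b+y)+5))*(x+y))
Apply DISTRIBUTE at root (target: (((b+b)*((b+y)+5))*(x+y))): (((b+b)*((b+y)+5))*(x+y)) -> ((((b+b)*((b+y)+5))*x)+(((b+b)*((b+y)+5))*y))
Apply DISTRIBUTE at LL (target: ((b+b)*((b+y)+5))): ((((b+b)*((b+y)+5))*x)+(((b+b)*((b+y)+5))*y)) -> (((((b+b)*(b+y))+((b+b)*5))*x)+(((b+b)*((b+y)+5))*y))
Apply FACTOR at LL (target: (((b+b)*(b+y))+((b+b)*5))): (((((b+b)*(b+y))+((b+b)*5))*x)+(((b+b)*((b+y)+5))*y)) -> ((((b+b)*((b+y)+5))*x)+(((b+b)*((b+y)+5))*y))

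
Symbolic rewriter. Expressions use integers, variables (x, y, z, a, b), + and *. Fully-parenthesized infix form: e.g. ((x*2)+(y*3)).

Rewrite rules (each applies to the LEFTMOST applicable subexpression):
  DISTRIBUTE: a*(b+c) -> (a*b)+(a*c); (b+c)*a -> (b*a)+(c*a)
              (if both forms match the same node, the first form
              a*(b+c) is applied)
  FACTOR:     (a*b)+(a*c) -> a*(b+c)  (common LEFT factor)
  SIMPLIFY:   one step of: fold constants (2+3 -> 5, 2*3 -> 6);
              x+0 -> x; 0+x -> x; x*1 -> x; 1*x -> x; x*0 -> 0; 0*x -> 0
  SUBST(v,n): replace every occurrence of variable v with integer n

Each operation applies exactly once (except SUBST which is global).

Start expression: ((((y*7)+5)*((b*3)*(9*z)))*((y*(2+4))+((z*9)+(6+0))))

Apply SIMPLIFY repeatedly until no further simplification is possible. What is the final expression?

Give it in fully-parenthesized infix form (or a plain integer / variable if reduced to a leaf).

Answer: ((((y*7)+5)*((b*3)*(9*z)))*((y*6)+((z*9)+6)))

Derivation:
Start: ((((y*7)+5)*((b*3)*(9*z)))*((y*(2+4))+((z*9)+(6+0))))
Step 1: at RLR: (2+4) -> 6; overall: ((((y*7)+5)*((b*3)*(9*z)))*((y*(2+4))+((z*9)+(6+0)))) -> ((((y*7)+5)*((b*3)*(9*z)))*((y*6)+((z*9)+(6+0))))
Step 2: at RRR: (6+0) -> 6; overall: ((((y*7)+5)*((b*3)*(9*z)))*((y*6)+((z*9)+(6+0)))) -> ((((y*7)+5)*((b*3)*(9*z)))*((y*6)+((z*9)+6)))
Fixed point: ((((y*7)+5)*((b*3)*(9*z)))*((y*6)+((z*9)+6)))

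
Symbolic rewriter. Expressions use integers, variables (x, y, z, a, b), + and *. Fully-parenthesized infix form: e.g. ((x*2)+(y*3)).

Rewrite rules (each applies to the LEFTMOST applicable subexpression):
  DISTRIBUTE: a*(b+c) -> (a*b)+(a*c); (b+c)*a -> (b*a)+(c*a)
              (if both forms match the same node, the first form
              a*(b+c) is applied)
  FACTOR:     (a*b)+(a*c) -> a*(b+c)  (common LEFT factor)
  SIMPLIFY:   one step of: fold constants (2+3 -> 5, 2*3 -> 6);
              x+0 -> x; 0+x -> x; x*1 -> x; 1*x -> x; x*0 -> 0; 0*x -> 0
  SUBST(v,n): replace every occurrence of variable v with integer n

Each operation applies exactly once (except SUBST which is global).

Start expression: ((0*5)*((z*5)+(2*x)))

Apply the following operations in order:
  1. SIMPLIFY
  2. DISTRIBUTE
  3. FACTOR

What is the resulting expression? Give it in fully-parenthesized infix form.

Answer: (0*((z*5)+(2*x)))

Derivation:
Start: ((0*5)*((z*5)+(2*x)))
Apply SIMPLIFY at L (target: (0*5)): ((0*5)*((z*5)+(2*x))) -> (0*((z*5)+(2*x)))
Apply DISTRIBUTE at root (target: (0*((z*5)+(2*x)))): (0*((z*5)+(2*x))) -> ((0*(z*5))+(0*(2*x)))
Apply FACTOR at root (target: ((0*(z*5))+(0*(2*x)))): ((0*(z*5))+(0*(2*x))) -> (0*((z*5)+(2*x)))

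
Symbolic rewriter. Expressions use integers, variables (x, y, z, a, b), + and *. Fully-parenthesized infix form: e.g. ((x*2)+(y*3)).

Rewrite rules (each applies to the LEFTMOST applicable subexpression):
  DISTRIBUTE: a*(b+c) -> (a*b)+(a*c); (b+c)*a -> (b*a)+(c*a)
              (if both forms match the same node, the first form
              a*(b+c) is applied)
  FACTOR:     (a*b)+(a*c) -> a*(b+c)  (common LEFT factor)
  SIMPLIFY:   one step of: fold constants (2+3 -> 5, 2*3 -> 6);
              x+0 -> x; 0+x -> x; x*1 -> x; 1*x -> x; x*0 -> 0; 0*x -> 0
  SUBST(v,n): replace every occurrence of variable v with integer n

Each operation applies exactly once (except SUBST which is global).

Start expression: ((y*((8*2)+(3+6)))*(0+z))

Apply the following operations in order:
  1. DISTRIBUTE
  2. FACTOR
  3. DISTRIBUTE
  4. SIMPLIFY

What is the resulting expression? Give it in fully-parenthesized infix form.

Answer: (0+((y*((8*2)+(3+6)))*z))

Derivation:
Start: ((y*((8*2)+(3+6)))*(0+z))
Apply DISTRIBUTE at root (target: ((y*((8*2)+(3+6)))*(0+z))): ((y*((8*2)+(3+6)))*(0+z)) -> (((y*((8*2)+(3+6)))*0)+((y*((8*2)+(3+6)))*z))
Apply FACTOR at root (target: (((y*((8*2)+(3+6)))*0)+((y*((8*2)+(3+6)))*z))): (((y*((8*2)+(3+6)))*0)+((y*((8*2)+(3+6)))*z)) -> ((y*((8*2)+(3+6)))*(0+z))
Apply DISTRIBUTE at root (target: ((y*((8*2)+(3+6)))*(0+z))): ((y*((8*2)+(3+6)))*(0+z)) -> (((y*((8*2)+(3+6)))*0)+((y*((8*2)+(3+6)))*z))
Apply SIMPLIFY at L (target: ((y*((8*2)+(3+6)))*0)): (((y*((8*2)+(3+6)))*0)+((y*((8*2)+(3+6)))*z)) -> (0+((y*((8*2)+(3+6)))*z))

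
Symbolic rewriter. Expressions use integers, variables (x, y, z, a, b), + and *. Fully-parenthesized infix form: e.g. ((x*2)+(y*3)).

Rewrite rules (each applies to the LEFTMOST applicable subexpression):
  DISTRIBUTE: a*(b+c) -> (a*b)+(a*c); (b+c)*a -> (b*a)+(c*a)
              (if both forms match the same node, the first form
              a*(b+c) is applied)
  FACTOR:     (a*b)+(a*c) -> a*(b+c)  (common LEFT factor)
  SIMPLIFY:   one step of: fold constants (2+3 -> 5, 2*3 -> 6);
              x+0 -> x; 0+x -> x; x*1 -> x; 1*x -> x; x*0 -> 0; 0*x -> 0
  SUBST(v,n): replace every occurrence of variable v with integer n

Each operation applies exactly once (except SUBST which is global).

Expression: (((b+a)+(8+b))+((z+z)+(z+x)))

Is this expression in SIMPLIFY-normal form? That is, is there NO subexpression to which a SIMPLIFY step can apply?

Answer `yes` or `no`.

Answer: yes

Derivation:
Expression: (((b+a)+(8+b))+((z+z)+(z+x)))
Scanning for simplifiable subexpressions (pre-order)...
  at root: (((b+a)+(8+b))+((z+z)+(z+x))) (not simplifiable)
  at L: ((b+a)+(8+b)) (not simplifiable)
  at LL: (b+a) (not simplifiable)
  at LR: (8+b) (not simplifiable)
  at R: ((z+z)+(z+x)) (not simplifiable)
  at RL: (z+z) (not simplifiable)
  at RR: (z+x) (not simplifiable)
Result: no simplifiable subexpression found -> normal form.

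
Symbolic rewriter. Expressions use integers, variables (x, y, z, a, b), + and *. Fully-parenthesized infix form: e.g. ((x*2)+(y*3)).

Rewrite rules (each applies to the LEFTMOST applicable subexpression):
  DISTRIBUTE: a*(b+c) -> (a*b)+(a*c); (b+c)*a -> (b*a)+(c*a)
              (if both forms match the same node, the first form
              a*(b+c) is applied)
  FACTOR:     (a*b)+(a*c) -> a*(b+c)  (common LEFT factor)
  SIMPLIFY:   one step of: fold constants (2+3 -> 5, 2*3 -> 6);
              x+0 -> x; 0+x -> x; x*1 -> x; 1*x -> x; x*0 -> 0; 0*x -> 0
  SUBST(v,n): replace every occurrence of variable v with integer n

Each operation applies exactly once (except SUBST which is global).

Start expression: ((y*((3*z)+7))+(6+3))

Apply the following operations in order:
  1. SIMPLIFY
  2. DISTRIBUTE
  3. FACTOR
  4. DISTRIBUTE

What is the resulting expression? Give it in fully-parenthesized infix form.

Answer: (((y*(3*z))+(y*7))+9)

Derivation:
Start: ((y*((3*z)+7))+(6+3))
Apply SIMPLIFY at R (target: (6+3)): ((y*((3*z)+7))+(6+3)) -> ((y*((3*z)+7))+9)
Apply DISTRIBUTE at L (target: (y*((3*z)+7))): ((y*((3*z)+7))+9) -> (((y*(3*z))+(y*7))+9)
Apply FACTOR at L (target: ((y*(3*z))+(y*7))): (((y*(3*z))+(y*7))+9) -> ((y*((3*z)+7))+9)
Apply DISTRIBUTE at L (target: (y*((3*z)+7))): ((y*((3*z)+7))+9) -> (((y*(3*z))+(y*7))+9)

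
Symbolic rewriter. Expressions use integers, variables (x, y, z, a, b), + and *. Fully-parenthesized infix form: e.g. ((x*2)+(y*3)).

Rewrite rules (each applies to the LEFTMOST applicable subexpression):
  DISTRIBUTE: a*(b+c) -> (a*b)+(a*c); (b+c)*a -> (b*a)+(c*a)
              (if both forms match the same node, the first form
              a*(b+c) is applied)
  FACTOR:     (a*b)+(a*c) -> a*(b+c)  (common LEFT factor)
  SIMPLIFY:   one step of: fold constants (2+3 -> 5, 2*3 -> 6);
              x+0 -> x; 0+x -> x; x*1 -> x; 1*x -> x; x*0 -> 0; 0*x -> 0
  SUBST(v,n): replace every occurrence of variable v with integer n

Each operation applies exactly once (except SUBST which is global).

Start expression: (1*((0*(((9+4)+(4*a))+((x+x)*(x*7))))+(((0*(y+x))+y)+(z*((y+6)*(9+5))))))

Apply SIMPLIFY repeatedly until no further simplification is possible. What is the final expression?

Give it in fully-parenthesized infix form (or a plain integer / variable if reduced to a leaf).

Start: (1*((0*(((9+4)+(4*a))+((x+x)*(x*7))))+(((0*(y+x))+y)+(z*((y+6)*(9+5))))))
Step 1: at root: (1*((0*(((9+4)+(4*a))+((x+x)*(x*7))))+(((0*(y+x))+y)+(z*((y+6)*(9+5)))))) -> ((0*(((9+4)+(4*a))+((x+x)*(x*7))))+(((0*(y+x))+y)+(z*((y+6)*(9+5))))); overall: (1*((0*(((9+4)+(4*a))+((x+x)*(x*7))))+(((0*(y+x))+y)+(z*((y+6)*(9+5)))))) -> ((0*(((9+4)+(4*a))+((x+x)*(x*7))))+(((0*(y+x))+y)+(z*((y+6)*(9+5)))))
Step 2: at L: (0*(((9+4)+(4*a))+((x+x)*(x*7)))) -> 0; overall: ((0*(((9+4)+(4*a))+((x+x)*(x*7))))+(((0*(y+x))+y)+(z*((y+6)*(9+5))))) -> (0+(((0*(y+x))+y)+(z*((y+6)*(9+5)))))
Step 3: at root: (0+(((0*(y+x))+y)+(z*((y+6)*(9+5))))) -> (((0*(y+x))+y)+(z*((y+6)*(9+5)))); overall: (0+(((0*(y+x))+y)+(z*((y+6)*(9+5))))) -> (((0*(y+x))+y)+(z*((y+6)*(9+5))))
Step 4: at LL: (0*(y+x)) -> 0; overall: (((0*(y+x))+y)+(z*((y+6)*(9+5)))) -> ((0+y)+(z*((y+6)*(9+5))))
Step 5: at L: (0+y) -> y; overall: ((0+y)+(z*((y+6)*(9+5)))) -> (y+(z*((y+6)*(9+5))))
Step 6: at RRR: (9+5) -> 14; overall: (y+(z*((y+6)*(9+5)))) -> (y+(z*((y+6)*14)))
Fixed point: (y+(z*((y+6)*14)))

Answer: (y+(z*((y+6)*14)))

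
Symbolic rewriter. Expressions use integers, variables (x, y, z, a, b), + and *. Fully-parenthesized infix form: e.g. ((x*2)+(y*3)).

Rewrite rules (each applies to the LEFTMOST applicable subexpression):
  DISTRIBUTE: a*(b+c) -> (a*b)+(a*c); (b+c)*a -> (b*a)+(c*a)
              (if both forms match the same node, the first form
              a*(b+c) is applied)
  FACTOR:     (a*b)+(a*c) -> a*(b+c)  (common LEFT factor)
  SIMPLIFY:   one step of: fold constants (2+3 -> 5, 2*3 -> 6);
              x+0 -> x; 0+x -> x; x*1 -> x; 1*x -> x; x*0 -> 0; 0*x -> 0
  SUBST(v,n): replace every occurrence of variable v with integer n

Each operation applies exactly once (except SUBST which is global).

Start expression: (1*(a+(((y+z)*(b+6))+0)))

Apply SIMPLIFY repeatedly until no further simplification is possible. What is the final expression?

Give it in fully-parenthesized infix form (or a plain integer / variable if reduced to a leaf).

Start: (1*(a+(((y+z)*(b+6))+0)))
Step 1: at root: (1*(a+(((y+z)*(b+6))+0))) -> (a+(((y+z)*(b+6))+0)); overall: (1*(a+(((y+z)*(b+6))+0))) -> (a+(((y+z)*(b+6))+0))
Step 2: at R: (((y+z)*(b+6))+0) -> ((y+z)*(b+6)); overall: (a+(((y+z)*(b+6))+0)) -> (a+((y+z)*(b+6)))
Fixed point: (a+((y+z)*(b+6)))

Answer: (a+((y+z)*(b+6)))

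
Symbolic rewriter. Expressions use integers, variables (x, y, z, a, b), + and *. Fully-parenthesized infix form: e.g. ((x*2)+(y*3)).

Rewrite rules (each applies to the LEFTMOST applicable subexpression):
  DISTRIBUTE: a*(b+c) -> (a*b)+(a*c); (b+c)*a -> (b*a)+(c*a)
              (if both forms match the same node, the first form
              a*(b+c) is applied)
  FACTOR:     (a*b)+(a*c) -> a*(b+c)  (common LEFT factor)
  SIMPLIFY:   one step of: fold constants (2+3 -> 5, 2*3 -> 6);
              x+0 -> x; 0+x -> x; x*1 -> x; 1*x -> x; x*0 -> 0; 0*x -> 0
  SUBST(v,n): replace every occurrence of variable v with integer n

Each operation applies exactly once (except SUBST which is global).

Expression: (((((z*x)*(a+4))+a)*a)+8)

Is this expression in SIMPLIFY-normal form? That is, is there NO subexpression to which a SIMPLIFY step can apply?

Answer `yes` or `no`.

Expression: (((((z*x)*(a+4))+a)*a)+8)
Scanning for simplifiable subexpressions (pre-order)...
  at root: (((((z*x)*(a+4))+a)*a)+8) (not simplifiable)
  at L: ((((z*x)*(a+4))+a)*a) (not simplifiable)
  at LL: (((z*x)*(a+4))+a) (not simplifiable)
  at LLL: ((z*x)*(a+4)) (not simplifiable)
  at LLLL: (z*x) (not simplifiable)
  at LLLR: (a+4) (not simplifiable)
Result: no simplifiable subexpression found -> normal form.

Answer: yes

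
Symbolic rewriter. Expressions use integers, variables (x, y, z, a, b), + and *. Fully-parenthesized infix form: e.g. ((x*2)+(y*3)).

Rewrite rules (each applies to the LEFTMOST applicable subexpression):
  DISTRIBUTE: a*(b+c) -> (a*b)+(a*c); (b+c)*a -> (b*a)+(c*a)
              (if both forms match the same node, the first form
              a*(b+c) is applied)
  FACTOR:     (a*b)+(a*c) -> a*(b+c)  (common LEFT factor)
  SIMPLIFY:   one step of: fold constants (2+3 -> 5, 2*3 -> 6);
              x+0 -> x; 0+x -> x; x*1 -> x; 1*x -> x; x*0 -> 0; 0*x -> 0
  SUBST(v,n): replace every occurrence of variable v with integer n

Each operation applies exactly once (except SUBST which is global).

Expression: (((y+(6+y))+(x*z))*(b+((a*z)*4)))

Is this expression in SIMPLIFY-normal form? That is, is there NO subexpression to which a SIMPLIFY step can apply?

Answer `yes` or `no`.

Expression: (((y+(6+y))+(x*z))*(b+((a*z)*4)))
Scanning for simplifiable subexpressions (pre-order)...
  at root: (((y+(6+y))+(x*z))*(b+((a*z)*4))) (not simplifiable)
  at L: ((y+(6+y))+(x*z)) (not simplifiable)
  at LL: (y+(6+y)) (not simplifiable)
  at LLR: (6+y) (not simplifiable)
  at LR: (x*z) (not simplifiable)
  at R: (b+((a*z)*4)) (not simplifiable)
  at RR: ((a*z)*4) (not simplifiable)
  at RRL: (a*z) (not simplifiable)
Result: no simplifiable subexpression found -> normal form.

Answer: yes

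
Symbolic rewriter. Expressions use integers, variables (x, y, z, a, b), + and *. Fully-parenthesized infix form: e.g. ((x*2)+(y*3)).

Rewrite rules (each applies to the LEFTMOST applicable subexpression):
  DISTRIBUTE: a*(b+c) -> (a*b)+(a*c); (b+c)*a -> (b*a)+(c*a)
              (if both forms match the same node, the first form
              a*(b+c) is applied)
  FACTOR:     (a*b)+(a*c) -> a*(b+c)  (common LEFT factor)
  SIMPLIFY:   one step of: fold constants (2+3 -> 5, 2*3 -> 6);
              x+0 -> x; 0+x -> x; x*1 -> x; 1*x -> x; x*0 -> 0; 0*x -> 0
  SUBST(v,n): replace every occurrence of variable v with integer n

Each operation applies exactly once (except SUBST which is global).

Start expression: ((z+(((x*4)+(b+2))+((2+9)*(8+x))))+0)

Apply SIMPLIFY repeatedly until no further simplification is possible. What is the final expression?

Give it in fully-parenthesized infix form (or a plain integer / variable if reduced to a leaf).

Answer: (z+(((x*4)+(b+2))+(11*(8+x))))

Derivation:
Start: ((z+(((x*4)+(b+2))+((2+9)*(8+x))))+0)
Step 1: at root: ((z+(((x*4)+(b+2))+((2+9)*(8+x))))+0) -> (z+(((x*4)+(b+2))+((2+9)*(8+x)))); overall: ((z+(((x*4)+(b+2))+((2+9)*(8+x))))+0) -> (z+(((x*4)+(b+2))+((2+9)*(8+x))))
Step 2: at RRL: (2+9) -> 11; overall: (z+(((x*4)+(b+2))+((2+9)*(8+x)))) -> (z+(((x*4)+(b+2))+(11*(8+x))))
Fixed point: (z+(((x*4)+(b+2))+(11*(8+x))))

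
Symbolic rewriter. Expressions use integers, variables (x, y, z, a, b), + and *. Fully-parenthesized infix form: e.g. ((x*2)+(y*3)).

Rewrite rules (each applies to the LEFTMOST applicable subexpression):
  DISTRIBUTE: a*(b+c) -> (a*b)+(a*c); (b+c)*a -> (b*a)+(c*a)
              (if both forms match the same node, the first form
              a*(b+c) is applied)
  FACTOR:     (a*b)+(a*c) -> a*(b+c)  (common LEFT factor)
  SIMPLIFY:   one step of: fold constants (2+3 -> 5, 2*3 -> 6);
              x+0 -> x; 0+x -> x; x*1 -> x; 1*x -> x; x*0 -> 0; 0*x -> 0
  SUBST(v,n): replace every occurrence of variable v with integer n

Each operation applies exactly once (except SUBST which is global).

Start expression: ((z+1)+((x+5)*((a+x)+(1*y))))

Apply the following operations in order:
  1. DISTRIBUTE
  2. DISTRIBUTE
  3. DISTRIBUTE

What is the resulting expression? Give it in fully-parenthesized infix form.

Start: ((z+1)+((x+5)*((a+x)+(1*y))))
Apply DISTRIBUTE at R (target: ((x+5)*((a+x)+(1*y)))): ((z+1)+((x+5)*((a+x)+(1*y)))) -> ((z+1)+(((x+5)*(a+x))+((x+5)*(1*y))))
Apply DISTRIBUTE at RL (target: ((x+5)*(a+x))): ((z+1)+(((x+5)*(a+x))+((x+5)*(1*y)))) -> ((z+1)+((((x+5)*a)+((x+5)*x))+((x+5)*(1*y))))
Apply DISTRIBUTE at RLL (target: ((x+5)*a)): ((z+1)+((((x+5)*a)+((x+5)*x))+((x+5)*(1*y)))) -> ((z+1)+((((x*a)+(5*a))+((x+5)*x))+((x+5)*(1*y))))

Answer: ((z+1)+((((x*a)+(5*a))+((x+5)*x))+((x+5)*(1*y))))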